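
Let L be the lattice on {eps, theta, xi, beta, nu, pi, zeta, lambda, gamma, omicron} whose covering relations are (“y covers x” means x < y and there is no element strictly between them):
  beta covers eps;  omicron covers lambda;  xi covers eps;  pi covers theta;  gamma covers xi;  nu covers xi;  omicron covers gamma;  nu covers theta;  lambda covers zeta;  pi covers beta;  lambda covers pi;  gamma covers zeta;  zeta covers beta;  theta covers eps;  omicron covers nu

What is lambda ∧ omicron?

Common lower bounds of {lambda, omicron}: beta, eps, lambda, pi, theta, zeta.
The greatest among these is lambda.

lambda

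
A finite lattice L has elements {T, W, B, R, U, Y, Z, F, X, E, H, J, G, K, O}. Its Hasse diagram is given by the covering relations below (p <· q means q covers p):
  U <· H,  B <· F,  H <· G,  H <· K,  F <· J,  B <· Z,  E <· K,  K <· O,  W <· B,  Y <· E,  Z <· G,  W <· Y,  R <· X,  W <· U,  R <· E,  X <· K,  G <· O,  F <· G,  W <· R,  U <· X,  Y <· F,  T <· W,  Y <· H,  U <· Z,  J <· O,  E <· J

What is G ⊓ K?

Common lower bounds of {G, K}: H, T, U, W, Y.
The greatest among these is H.

H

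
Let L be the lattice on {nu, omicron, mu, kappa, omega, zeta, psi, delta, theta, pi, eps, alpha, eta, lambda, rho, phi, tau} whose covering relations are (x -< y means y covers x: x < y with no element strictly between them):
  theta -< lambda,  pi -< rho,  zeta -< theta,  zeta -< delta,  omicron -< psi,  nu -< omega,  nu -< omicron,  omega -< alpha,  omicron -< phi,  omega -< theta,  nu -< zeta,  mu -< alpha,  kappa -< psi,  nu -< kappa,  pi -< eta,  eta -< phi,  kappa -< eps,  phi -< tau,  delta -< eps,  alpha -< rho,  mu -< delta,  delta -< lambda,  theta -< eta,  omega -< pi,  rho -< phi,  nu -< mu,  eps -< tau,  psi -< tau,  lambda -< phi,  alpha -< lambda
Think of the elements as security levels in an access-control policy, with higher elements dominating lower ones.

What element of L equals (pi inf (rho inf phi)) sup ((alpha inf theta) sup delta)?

phi

rho ∧ phi = rho
pi ∧ rho = pi
alpha ∧ theta = omega
omega ∨ delta = lambda
pi ∨ lambda = phi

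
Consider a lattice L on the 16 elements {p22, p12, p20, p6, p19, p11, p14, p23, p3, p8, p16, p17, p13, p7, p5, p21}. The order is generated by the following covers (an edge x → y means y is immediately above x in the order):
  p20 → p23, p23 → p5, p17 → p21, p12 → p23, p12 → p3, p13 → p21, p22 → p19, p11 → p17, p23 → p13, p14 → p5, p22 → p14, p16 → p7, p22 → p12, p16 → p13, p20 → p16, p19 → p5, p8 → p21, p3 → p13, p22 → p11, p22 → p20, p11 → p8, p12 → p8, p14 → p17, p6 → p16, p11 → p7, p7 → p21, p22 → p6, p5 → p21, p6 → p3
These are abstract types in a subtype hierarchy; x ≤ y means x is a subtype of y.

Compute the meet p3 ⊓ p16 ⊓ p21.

Common lower bounds of {p3, p16, p21}: p22, p6.
The greatest among these is p6.

p6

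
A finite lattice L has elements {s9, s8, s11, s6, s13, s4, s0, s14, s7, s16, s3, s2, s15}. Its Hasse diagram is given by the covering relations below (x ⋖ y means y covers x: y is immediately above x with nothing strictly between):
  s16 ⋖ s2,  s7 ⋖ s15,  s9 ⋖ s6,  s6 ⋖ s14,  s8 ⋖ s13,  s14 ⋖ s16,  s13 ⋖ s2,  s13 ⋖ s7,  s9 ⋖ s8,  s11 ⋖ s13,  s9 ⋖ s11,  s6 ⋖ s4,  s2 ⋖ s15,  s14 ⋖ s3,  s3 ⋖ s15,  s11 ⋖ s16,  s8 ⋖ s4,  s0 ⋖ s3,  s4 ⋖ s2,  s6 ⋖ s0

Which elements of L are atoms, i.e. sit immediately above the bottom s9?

The atoms are exactly the elements that cover s9: s11, s6, s8.

s11, s6, s8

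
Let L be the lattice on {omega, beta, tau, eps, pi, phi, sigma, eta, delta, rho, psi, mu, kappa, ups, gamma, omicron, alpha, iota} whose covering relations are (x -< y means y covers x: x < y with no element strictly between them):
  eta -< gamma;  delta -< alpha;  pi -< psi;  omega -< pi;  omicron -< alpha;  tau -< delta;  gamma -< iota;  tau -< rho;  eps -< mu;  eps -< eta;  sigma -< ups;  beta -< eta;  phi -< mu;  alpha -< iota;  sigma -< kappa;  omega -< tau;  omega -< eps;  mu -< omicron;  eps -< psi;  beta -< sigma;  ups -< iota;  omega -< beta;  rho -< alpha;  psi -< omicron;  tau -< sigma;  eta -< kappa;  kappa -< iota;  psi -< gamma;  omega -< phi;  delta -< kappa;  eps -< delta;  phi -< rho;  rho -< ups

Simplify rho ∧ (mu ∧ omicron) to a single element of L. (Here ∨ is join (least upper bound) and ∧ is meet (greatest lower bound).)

mu ∧ omicron = mu
rho ∧ mu = phi

phi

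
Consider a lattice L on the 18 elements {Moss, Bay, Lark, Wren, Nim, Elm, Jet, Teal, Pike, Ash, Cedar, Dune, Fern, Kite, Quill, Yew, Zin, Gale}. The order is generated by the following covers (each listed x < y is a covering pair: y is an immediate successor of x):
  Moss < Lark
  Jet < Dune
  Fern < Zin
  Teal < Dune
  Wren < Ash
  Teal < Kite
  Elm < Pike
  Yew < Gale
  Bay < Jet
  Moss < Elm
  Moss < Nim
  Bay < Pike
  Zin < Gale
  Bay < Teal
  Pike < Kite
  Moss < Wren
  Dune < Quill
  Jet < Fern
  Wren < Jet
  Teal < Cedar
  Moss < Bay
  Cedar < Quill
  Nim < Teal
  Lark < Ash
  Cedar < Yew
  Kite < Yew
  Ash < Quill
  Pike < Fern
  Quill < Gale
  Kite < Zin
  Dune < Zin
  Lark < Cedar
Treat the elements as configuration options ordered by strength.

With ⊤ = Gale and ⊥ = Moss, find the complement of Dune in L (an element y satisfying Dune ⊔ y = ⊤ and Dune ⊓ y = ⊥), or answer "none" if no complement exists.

For every candidate y, either Dune ∨ y ≠ Gale or Dune ∧ y ≠ Moss; no complement exists.

none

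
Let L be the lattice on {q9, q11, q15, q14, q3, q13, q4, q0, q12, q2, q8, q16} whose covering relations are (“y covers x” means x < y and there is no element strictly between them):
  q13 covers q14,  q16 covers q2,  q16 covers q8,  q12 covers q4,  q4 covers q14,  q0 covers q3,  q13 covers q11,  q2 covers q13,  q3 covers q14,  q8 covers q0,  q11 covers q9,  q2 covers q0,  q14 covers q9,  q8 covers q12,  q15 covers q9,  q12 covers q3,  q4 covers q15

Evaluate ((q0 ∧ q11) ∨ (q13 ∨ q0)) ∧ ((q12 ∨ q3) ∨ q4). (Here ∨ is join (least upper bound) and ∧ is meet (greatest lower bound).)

q3

q0 ∧ q11 = q9
q13 ∨ q0 = q2
q9 ∨ q2 = q2
q12 ∨ q3 = q12
q12 ∨ q4 = q12
q2 ∧ q12 = q3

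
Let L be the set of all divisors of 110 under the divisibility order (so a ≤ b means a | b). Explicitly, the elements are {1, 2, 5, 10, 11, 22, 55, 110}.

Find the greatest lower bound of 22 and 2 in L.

In the divisibility order, the meet is the greatest common divisor: gcd(22, 2) = 2.

2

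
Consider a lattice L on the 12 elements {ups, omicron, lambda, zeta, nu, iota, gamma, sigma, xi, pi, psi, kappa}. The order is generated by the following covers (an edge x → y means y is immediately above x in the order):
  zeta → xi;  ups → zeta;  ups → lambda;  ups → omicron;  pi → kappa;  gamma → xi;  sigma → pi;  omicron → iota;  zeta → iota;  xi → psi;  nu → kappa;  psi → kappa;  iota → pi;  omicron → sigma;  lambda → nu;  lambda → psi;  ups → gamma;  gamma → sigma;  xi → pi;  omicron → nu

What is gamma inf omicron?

Common lower bounds of {gamma, omicron}: ups.
The greatest among these is ups.

ups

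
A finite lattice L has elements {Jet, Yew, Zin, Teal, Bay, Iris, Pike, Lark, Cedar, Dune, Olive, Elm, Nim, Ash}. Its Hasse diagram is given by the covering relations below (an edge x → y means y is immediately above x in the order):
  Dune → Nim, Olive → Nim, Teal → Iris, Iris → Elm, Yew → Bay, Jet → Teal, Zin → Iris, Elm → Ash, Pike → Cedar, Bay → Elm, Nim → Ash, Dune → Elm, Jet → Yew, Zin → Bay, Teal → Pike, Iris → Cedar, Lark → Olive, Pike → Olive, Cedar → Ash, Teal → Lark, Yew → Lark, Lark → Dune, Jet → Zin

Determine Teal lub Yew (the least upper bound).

Common upper bounds of {Teal, Yew}: Ash, Dune, Elm, Lark, Nim, Olive.
The least among these is Lark.

Lark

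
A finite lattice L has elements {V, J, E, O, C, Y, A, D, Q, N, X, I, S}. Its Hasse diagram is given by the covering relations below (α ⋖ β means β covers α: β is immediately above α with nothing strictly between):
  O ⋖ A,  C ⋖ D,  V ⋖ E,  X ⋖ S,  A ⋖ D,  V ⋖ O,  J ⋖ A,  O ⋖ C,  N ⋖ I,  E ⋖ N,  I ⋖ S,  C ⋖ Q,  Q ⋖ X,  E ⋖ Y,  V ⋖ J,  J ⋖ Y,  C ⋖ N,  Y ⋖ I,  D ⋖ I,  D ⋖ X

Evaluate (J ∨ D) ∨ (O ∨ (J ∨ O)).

J ∨ D = D
J ∨ O = A
O ∨ A = A
D ∨ A = D

D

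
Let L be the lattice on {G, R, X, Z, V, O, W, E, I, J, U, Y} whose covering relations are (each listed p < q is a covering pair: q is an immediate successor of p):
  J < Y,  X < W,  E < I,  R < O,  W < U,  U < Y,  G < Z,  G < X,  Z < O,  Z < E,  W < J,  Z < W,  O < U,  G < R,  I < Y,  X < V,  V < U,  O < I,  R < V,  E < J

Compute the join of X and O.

Common upper bounds of {X, O}: U, Y.
The least among these is U.

U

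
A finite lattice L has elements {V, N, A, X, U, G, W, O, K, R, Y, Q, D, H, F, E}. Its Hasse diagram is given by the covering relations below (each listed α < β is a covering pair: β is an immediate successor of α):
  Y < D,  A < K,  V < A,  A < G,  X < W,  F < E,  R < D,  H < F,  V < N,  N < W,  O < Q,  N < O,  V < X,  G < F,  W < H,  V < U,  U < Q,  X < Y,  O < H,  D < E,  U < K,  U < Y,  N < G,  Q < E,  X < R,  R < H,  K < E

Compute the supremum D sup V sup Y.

D

Common upper bounds of {D, V, Y}: D, E.
The least among these is D.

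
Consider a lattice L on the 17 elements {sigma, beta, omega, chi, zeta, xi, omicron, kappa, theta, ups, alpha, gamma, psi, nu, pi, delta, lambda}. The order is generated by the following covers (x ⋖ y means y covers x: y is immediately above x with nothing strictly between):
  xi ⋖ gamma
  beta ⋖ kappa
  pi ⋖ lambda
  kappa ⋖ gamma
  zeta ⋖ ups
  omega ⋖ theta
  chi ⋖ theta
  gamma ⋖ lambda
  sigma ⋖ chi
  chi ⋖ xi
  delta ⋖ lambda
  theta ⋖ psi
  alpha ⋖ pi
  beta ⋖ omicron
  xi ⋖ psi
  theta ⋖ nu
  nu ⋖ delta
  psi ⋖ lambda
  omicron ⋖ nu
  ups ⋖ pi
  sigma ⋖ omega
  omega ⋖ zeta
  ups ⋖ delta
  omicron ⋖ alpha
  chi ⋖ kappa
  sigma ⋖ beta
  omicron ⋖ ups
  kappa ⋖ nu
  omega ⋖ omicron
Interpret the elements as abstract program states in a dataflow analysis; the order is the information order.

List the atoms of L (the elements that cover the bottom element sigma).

The atoms are exactly the elements that cover sigma: beta, chi, omega.

beta, chi, omega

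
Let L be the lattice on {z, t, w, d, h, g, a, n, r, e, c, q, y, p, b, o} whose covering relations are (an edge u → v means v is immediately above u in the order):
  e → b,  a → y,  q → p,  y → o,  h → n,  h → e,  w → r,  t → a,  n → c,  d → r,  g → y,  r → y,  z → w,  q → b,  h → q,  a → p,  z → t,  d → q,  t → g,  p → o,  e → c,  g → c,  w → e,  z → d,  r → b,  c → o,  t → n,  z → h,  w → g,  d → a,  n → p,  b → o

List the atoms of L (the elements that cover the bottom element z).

d, h, t, w

The atoms are exactly the elements that cover z: d, h, t, w.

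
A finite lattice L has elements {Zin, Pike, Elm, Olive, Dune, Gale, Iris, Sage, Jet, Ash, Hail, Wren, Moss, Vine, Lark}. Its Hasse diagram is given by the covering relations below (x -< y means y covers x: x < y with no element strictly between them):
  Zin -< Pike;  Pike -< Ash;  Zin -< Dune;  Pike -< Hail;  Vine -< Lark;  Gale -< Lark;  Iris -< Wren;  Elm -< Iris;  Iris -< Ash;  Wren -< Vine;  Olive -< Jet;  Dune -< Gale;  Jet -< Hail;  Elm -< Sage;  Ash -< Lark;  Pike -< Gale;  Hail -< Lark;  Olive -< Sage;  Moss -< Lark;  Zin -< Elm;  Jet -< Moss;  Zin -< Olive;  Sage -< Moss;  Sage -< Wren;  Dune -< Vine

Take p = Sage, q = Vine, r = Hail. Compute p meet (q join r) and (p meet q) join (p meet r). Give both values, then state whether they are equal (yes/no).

Sage; Sage; yes

q join r = Lark, so p meet (q join r) = Sage meet Lark = Sage.
p meet q = Sage and p meet r = Olive, so (p meet q) join (p meet r) = Sage join Olive = Sage.
Equal: yes.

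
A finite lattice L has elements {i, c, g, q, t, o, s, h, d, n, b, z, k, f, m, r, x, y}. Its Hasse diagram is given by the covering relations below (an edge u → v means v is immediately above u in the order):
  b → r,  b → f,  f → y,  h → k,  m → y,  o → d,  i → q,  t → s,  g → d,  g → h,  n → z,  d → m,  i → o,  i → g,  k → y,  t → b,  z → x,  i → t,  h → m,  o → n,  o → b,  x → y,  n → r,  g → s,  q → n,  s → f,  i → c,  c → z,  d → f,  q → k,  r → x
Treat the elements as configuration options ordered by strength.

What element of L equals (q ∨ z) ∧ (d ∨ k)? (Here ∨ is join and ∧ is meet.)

z

q ∨ z = z
d ∨ k = y
z ∧ y = z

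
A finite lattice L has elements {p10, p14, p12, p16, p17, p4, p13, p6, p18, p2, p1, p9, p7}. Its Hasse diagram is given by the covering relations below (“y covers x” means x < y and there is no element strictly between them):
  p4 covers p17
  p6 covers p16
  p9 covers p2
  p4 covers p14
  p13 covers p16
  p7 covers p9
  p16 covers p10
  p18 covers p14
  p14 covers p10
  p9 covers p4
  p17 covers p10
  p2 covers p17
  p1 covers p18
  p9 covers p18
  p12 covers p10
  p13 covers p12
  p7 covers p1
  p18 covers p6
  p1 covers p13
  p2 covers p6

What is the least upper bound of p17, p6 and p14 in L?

Common upper bounds of {p17, p6, p14}: p7, p9.
The least among these is p9.

p9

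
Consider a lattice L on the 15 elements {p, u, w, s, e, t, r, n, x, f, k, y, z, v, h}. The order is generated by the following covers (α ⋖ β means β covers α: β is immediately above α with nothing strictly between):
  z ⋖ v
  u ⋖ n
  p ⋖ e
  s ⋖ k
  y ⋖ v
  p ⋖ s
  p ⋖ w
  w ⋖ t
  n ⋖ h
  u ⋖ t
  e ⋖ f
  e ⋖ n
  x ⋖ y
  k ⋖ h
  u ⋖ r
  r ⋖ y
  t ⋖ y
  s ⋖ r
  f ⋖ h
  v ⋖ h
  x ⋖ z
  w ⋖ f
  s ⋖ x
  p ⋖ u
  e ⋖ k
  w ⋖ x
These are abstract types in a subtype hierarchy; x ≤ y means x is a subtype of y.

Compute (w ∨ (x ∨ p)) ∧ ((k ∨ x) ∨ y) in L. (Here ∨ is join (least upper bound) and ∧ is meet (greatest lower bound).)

x

x ∨ p = x
w ∨ x = x
k ∨ x = h
h ∨ y = h
x ∧ h = x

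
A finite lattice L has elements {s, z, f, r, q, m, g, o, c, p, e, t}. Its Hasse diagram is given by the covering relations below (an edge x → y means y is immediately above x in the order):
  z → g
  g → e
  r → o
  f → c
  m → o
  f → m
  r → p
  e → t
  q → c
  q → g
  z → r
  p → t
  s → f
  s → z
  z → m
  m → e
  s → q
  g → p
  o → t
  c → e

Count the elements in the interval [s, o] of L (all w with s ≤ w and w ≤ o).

6

The interval [s, o] = {f, m, o, r, s, z}, which has 6 elements.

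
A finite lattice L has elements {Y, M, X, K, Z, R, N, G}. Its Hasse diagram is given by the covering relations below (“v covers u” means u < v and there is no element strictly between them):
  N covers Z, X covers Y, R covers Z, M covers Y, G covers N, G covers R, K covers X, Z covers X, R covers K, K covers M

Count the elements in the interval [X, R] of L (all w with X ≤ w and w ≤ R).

4

The interval [X, R] = {K, R, X, Z}, which has 4 elements.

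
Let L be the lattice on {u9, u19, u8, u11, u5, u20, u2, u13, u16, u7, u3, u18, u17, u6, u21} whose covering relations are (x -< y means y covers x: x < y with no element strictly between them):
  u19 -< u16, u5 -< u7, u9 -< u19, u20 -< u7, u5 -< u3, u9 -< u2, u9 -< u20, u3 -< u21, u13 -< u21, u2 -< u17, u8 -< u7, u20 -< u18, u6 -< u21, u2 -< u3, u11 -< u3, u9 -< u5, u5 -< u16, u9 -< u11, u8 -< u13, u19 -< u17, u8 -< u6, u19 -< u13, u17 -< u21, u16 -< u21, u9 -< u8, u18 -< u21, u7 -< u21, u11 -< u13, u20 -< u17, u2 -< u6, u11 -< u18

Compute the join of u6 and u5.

Common upper bounds of {u6, u5}: u21.
The least among these is u21.

u21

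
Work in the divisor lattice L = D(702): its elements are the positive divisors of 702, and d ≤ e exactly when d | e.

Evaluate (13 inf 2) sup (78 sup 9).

234

13 ∧ 2 = 1
78 ∨ 9 = 234
1 ∨ 234 = 234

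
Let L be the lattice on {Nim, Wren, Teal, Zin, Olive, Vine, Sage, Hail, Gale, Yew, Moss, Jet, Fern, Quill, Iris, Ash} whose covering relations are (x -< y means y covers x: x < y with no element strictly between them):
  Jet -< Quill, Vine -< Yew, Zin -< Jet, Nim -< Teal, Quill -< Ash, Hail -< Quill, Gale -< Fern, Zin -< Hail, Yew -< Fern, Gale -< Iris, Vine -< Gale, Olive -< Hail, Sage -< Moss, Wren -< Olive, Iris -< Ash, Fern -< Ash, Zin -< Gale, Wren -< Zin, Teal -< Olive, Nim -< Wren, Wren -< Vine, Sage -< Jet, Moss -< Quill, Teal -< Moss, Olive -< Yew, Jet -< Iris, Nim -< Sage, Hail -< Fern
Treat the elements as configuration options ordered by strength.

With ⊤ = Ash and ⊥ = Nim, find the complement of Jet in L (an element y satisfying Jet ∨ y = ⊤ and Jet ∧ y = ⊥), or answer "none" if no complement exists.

For every candidate y, either Jet ∨ y ≠ Ash or Jet ∧ y ≠ Nim; no complement exists.

none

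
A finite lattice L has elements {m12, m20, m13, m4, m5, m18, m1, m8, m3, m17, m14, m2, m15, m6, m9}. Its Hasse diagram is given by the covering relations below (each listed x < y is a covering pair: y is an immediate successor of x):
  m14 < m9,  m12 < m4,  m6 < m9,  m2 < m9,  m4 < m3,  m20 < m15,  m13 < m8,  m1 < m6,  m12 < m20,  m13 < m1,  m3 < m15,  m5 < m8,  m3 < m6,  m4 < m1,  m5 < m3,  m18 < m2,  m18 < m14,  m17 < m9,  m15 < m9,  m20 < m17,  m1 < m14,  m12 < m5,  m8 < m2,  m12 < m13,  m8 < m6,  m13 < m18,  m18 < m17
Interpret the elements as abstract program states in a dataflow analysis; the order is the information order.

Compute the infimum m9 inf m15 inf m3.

m3

Common lower bounds of {m9, m15, m3}: m12, m3, m4, m5.
The greatest among these is m3.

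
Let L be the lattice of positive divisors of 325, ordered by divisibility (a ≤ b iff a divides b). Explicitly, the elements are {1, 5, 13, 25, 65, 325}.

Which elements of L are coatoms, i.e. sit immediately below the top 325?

The coatoms are exactly the elements covered by 325: 25, 65.

25, 65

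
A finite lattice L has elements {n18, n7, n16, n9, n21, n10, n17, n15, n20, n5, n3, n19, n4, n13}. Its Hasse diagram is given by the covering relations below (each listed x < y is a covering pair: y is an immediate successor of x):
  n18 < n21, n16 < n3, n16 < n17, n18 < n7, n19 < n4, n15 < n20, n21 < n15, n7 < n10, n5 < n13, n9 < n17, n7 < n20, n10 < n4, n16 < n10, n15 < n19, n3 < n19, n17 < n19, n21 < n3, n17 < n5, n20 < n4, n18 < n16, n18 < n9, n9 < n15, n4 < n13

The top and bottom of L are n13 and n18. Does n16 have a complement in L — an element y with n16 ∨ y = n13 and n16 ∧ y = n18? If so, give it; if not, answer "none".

For every candidate y, either n16 ∨ y ≠ n13 or n16 ∧ y ≠ n18; no complement exists.

none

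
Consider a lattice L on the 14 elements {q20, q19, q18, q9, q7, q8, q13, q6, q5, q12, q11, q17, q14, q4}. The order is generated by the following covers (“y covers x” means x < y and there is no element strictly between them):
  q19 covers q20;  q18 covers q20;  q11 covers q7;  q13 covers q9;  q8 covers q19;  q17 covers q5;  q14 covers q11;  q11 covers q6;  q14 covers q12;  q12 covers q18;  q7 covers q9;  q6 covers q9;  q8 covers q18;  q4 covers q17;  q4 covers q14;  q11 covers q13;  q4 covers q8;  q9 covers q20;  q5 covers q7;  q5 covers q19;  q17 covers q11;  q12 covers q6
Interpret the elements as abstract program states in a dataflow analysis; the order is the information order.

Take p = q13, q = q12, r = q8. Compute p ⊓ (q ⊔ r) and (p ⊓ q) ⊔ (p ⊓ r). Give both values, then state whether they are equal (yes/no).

q ⊔ r = q4, so p ⊓ (q ⊔ r) = q13 ⊓ q4 = q13.
p ⊓ q = q9 and p ⊓ r = q20, so (p ⊓ q) ⊔ (p ⊓ r) = q9 ⊔ q20 = q9.
Equal: no.

q13; q9; no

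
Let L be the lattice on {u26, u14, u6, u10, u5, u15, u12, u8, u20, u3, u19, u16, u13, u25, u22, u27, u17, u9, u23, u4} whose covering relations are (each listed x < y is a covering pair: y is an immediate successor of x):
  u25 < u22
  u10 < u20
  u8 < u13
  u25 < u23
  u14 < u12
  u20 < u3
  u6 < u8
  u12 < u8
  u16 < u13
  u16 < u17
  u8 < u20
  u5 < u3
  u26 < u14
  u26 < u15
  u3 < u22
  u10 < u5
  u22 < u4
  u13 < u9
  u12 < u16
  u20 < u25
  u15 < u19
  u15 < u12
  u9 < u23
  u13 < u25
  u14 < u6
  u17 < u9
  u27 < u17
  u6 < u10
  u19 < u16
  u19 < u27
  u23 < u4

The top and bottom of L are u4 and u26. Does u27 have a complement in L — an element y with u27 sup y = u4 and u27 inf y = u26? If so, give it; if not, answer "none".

Need y with u27 ∨ y = u4 and u27 ∧ y = u26.
Checking each element gives: u5.

u5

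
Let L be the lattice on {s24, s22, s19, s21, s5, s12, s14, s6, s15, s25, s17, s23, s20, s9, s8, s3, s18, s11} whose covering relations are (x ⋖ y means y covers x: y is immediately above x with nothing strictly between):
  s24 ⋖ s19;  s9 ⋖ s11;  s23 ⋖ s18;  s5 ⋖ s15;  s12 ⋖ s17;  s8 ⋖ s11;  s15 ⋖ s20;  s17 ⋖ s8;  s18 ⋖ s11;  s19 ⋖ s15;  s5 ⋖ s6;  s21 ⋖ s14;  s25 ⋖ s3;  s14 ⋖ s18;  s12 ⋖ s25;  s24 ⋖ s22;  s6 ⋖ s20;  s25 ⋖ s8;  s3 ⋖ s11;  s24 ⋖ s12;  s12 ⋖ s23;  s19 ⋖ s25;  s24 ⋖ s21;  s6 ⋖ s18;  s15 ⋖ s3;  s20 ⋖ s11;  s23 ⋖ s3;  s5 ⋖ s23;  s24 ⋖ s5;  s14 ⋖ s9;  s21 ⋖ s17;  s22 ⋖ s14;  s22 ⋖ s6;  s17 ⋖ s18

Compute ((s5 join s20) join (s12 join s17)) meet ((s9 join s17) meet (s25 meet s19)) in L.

s19

s5 ∨ s20 = s20
s12 ∨ s17 = s17
s20 ∨ s17 = s11
s9 ∨ s17 = s11
s25 ∧ s19 = s19
s11 ∧ s19 = s19
s11 ∧ s19 = s19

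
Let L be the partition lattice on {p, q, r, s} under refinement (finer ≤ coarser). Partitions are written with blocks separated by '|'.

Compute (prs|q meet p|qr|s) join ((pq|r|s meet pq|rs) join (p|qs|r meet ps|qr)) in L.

pq|r|s

prs|q ∧ p|qr|s = p|q|r|s
pq|r|s ∧ pq|rs = pq|r|s
p|qs|r ∧ ps|qr = p|q|r|s
pq|r|s ∨ p|q|r|s = pq|r|s
p|q|r|s ∨ pq|r|s = pq|r|s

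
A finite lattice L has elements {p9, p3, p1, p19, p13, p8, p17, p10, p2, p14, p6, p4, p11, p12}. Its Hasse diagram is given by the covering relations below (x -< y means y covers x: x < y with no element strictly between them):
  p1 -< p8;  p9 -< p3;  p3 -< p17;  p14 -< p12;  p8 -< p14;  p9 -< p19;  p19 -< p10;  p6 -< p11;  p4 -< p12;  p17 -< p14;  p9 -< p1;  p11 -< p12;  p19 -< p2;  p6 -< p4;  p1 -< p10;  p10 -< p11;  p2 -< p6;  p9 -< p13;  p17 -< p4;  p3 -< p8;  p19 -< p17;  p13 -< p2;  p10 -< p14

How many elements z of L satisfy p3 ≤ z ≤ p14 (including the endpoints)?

The interval [p3, p14] = {p14, p17, p3, p8}, which has 4 elements.

4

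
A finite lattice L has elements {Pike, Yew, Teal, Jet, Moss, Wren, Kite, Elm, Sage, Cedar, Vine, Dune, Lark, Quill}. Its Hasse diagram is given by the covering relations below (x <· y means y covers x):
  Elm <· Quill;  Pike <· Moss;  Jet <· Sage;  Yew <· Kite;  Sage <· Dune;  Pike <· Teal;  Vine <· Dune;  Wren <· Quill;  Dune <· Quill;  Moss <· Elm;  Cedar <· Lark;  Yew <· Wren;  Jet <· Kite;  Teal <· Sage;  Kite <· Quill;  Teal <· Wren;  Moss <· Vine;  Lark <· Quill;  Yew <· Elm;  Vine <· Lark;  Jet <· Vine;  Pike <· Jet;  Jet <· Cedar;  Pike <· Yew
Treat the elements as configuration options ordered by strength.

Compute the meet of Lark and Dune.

Vine

Common lower bounds of {Lark, Dune}: Jet, Moss, Pike, Vine.
The greatest among these is Vine.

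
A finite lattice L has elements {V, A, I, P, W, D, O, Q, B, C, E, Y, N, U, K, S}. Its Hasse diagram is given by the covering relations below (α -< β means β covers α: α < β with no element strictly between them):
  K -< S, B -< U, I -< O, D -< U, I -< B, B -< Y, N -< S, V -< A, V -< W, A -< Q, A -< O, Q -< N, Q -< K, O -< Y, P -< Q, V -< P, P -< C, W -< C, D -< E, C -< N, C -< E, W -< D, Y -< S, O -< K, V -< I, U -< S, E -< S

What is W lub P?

C

Common upper bounds of {W, P}: C, E, N, S.
The least among these is C.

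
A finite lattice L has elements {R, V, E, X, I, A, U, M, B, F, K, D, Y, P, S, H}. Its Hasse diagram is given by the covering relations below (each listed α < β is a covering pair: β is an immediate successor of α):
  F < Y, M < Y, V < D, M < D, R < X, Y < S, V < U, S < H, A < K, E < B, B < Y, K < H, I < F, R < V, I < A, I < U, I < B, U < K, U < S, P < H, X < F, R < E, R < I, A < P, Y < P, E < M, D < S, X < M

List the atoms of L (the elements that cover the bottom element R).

The atoms are exactly the elements that cover R: E, I, V, X.

E, I, V, X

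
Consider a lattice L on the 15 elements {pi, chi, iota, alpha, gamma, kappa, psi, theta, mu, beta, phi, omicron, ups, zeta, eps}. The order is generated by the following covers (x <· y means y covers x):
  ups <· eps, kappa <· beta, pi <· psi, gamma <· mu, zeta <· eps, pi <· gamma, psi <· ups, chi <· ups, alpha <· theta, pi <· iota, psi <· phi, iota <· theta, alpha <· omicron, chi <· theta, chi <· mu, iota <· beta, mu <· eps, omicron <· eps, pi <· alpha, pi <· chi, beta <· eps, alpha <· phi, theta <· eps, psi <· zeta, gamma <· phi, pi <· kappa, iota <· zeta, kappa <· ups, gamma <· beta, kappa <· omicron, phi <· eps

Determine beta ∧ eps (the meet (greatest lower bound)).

Common lower bounds of {beta, eps}: beta, gamma, iota, kappa, pi.
The greatest among these is beta.

beta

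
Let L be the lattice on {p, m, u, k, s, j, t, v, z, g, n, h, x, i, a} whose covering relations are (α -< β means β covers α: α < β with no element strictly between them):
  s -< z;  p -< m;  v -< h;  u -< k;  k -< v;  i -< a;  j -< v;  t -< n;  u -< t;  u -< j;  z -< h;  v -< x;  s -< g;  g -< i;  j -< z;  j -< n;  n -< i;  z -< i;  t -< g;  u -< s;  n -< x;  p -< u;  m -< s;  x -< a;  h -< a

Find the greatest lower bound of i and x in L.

Common lower bounds of {i, x}: j, n, p, t, u.
The greatest among these is n.

n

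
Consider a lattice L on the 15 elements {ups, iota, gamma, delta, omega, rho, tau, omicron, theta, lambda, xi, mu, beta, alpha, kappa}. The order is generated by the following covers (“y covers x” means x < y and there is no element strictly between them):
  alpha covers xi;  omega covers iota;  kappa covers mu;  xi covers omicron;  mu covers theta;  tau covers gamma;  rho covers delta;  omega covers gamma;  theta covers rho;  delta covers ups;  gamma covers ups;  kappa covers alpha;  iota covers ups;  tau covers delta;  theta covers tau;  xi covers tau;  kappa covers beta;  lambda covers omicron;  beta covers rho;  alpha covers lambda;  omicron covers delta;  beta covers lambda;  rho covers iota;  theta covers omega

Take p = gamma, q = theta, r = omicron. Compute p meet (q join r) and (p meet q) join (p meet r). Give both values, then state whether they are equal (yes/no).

gamma; gamma; yes

q join r = kappa, so p meet (q join r) = gamma meet kappa = gamma.
p meet q = gamma and p meet r = ups, so (p meet q) join (p meet r) = gamma join ups = gamma.
Equal: yes.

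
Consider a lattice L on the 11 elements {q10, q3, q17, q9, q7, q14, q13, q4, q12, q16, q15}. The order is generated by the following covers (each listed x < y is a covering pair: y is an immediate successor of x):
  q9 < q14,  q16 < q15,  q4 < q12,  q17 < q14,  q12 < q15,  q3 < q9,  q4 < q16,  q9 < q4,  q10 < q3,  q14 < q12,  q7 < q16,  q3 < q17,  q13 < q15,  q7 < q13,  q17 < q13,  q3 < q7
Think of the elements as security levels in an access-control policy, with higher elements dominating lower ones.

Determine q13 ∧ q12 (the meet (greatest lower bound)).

q17

Common lower bounds of {q13, q12}: q10, q17, q3.
The greatest among these is q17.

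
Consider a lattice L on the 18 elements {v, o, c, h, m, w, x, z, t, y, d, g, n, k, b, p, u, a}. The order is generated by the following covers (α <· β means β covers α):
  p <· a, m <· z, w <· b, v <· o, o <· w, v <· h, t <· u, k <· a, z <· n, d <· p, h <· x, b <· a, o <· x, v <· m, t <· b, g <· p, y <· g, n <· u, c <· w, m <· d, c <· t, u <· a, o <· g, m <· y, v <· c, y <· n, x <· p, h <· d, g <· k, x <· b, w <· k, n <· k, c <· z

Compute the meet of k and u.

Common lower bounds of {k, u}: c, m, n, v, y, z.
The greatest among these is n.

n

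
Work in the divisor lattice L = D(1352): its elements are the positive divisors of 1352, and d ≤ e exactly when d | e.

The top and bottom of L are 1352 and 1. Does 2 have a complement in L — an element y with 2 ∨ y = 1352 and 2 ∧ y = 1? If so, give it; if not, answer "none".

none

For every candidate y, either 2 ∨ y ≠ 1352 or 2 ∧ y ≠ 1; no complement exists.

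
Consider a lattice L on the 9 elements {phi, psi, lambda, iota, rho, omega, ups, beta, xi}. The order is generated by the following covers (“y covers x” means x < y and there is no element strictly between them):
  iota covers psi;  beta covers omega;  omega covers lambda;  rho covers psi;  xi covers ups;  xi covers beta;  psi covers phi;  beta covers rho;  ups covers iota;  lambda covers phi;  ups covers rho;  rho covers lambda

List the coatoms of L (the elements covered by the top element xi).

The coatoms are exactly the elements covered by xi: beta, ups.

beta, ups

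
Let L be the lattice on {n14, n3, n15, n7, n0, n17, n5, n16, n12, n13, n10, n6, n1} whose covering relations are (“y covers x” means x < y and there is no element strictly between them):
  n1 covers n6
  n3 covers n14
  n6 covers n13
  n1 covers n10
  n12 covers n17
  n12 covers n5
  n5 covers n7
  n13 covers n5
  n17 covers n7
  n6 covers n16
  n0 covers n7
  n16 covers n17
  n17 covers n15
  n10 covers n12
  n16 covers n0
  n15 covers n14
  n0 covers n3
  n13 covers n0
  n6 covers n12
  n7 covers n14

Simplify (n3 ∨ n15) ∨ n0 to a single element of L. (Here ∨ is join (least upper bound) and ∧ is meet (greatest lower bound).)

n3 ∨ n15 = n16
n16 ∨ n0 = n16

n16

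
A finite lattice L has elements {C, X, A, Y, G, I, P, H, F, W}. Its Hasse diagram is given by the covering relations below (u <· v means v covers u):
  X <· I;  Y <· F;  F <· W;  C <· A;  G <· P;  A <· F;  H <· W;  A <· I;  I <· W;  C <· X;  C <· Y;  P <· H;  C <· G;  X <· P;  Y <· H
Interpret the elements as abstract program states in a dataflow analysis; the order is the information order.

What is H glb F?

Y

Common lower bounds of {H, F}: C, Y.
The greatest among these is Y.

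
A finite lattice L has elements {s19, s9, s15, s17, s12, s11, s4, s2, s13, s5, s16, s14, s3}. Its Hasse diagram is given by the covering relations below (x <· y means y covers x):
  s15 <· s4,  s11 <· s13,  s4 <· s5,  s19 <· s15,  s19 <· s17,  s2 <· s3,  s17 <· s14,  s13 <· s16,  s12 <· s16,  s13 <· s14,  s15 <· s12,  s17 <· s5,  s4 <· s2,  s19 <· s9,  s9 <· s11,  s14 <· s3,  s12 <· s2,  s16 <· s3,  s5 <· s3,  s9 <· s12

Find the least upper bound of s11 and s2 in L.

Common upper bounds of {s11, s2}: s3.
The least among these is s3.

s3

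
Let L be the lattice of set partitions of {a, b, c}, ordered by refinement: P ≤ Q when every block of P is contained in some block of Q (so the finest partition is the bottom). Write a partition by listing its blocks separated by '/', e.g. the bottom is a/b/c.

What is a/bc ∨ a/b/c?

Common upper bounds of {a/bc, a/b/c}: a/bc, abc.
The least among these is a/bc.

a/bc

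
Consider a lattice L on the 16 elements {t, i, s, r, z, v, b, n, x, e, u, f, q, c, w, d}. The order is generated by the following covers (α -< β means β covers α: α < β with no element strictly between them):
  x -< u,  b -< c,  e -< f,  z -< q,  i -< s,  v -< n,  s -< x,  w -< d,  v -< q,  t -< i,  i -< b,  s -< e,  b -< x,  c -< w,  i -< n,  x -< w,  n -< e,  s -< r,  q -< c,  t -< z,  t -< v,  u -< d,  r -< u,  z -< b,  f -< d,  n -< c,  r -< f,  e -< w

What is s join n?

Common upper bounds of {s, n}: d, e, f, w.
The least among these is e.

e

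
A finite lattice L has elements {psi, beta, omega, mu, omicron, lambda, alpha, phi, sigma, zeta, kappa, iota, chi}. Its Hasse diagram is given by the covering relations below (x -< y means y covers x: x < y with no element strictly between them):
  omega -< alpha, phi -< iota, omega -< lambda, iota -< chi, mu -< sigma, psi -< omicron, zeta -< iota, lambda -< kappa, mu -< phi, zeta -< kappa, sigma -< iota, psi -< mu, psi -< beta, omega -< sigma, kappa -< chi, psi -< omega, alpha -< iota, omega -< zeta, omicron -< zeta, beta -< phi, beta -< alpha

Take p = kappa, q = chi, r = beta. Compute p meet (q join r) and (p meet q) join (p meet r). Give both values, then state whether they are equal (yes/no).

q join r = chi, so p meet (q join r) = kappa meet chi = kappa.
p meet q = kappa and p meet r = psi, so (p meet q) join (p meet r) = kappa join psi = kappa.
Equal: yes.

kappa; kappa; yes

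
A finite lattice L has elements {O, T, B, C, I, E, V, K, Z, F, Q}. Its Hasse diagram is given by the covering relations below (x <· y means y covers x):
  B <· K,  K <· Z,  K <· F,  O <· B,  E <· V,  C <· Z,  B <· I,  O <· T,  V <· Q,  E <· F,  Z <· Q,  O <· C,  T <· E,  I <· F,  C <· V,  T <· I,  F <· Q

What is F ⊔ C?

Common upper bounds of {F, C}: Q.
The least among these is Q.

Q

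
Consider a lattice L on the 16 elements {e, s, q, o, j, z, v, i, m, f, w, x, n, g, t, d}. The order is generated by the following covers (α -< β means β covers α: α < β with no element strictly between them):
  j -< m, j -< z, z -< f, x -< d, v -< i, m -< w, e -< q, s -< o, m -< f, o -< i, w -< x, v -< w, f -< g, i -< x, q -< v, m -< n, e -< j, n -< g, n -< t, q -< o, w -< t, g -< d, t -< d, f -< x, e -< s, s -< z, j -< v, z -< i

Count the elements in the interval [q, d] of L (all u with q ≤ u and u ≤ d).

8

The interval [q, d] = {d, i, o, q, t, v, w, x}, which has 8 elements.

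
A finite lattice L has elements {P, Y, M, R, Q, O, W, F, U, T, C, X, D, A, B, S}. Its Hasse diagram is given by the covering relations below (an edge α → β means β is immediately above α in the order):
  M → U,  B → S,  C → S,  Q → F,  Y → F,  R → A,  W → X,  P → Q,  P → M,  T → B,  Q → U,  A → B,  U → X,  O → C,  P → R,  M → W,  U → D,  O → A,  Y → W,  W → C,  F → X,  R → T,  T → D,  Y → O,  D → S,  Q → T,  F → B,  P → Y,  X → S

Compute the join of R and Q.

T

Common upper bounds of {R, Q}: B, D, S, T.
The least among these is T.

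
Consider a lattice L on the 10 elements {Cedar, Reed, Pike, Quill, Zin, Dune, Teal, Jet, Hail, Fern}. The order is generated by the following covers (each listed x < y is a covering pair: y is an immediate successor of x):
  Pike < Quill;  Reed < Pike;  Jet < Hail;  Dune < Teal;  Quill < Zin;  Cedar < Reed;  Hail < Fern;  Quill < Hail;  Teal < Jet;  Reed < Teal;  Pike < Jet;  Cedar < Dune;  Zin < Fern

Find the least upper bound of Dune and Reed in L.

Teal

Common upper bounds of {Dune, Reed}: Fern, Hail, Jet, Teal.
The least among these is Teal.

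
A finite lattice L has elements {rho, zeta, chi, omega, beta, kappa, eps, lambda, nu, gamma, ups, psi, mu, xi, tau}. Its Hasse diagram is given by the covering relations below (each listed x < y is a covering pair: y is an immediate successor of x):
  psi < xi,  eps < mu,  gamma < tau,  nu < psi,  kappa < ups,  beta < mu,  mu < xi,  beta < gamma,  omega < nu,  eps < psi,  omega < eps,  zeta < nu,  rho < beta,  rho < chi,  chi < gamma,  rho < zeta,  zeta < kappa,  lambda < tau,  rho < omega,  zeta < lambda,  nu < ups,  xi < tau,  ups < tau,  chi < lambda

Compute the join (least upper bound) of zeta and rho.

Common upper bounds of {zeta, rho}: kappa, lambda, nu, psi, tau, ups, xi, zeta.
The least among these is zeta.

zeta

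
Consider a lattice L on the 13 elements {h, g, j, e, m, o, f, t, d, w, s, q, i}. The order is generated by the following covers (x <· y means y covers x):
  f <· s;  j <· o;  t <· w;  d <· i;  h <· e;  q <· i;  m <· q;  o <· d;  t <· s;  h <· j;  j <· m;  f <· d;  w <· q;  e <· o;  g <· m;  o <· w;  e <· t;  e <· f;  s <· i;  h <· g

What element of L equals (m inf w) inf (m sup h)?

m ∧ w = j
m ∨ h = m
j ∧ m = j

j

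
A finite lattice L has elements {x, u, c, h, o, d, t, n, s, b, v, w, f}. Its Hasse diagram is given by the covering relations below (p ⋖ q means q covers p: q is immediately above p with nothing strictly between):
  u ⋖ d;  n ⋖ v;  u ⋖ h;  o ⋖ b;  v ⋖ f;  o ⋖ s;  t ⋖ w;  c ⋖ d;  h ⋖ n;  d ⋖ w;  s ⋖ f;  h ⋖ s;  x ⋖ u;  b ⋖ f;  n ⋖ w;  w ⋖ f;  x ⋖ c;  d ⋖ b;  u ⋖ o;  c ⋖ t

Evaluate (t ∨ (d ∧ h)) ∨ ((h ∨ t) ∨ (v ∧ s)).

d ∧ h = u
t ∨ u = w
h ∨ t = w
v ∧ s = h
w ∨ h = w
w ∨ w = w

w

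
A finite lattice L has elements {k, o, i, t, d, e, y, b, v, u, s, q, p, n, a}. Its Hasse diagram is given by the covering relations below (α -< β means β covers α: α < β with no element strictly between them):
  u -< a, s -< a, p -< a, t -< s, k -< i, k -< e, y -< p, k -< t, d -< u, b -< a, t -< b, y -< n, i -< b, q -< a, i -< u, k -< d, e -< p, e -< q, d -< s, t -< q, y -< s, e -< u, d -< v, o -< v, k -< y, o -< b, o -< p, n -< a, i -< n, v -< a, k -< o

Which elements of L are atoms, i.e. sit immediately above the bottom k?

d, e, i, o, t, y

The atoms are exactly the elements that cover k: d, e, i, o, t, y.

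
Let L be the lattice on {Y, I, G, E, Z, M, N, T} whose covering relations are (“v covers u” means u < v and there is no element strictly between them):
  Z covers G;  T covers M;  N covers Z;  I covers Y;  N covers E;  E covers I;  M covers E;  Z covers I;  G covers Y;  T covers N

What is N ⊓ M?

E

Common lower bounds of {N, M}: E, I, Y.
The greatest among these is E.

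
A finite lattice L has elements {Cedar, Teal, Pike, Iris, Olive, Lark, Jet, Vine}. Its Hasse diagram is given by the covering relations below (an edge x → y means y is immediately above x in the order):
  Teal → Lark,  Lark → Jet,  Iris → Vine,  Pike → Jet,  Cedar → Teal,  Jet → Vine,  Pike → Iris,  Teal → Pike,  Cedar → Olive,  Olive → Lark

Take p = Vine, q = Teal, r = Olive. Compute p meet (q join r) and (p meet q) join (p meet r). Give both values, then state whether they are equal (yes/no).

Lark; Lark; yes

q join r = Lark, so p meet (q join r) = Vine meet Lark = Lark.
p meet q = Teal and p meet r = Olive, so (p meet q) join (p meet r) = Teal join Olive = Lark.
Equal: yes.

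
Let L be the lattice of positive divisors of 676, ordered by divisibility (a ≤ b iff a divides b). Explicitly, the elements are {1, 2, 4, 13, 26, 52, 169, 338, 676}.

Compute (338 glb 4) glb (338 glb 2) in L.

338 ∧ 4 = 2
338 ∧ 2 = 2
2 ∧ 2 = 2

2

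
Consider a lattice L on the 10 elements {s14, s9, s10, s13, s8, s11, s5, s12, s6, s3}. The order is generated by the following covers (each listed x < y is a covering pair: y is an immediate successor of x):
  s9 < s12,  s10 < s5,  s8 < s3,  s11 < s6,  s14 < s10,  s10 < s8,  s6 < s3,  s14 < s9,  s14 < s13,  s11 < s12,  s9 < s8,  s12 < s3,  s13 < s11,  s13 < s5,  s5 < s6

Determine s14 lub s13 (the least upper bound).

s13

Common upper bounds of {s14, s13}: s11, s12, s13, s3, s5, s6.
The least among these is s13.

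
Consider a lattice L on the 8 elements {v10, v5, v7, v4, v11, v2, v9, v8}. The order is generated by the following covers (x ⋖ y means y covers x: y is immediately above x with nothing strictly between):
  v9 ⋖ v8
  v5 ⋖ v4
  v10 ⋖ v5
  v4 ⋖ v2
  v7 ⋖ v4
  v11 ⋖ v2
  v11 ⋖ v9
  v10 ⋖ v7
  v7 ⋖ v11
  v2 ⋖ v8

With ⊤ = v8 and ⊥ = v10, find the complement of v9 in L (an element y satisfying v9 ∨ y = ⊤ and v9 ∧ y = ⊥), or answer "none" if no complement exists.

Need y with v9 ∨ y = v8 and v9 ∧ y = v10.
Checking each element gives: v5.

v5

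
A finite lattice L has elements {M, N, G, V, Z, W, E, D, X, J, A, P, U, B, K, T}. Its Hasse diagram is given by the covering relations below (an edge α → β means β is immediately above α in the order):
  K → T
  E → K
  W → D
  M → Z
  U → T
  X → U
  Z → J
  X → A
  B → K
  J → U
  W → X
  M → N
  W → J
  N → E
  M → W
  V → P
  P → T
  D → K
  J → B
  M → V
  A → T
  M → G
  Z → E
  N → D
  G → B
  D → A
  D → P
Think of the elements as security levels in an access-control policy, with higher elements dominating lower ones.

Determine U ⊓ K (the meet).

Common lower bounds of {U, K}: J, M, W, Z.
The greatest among these is J.

J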